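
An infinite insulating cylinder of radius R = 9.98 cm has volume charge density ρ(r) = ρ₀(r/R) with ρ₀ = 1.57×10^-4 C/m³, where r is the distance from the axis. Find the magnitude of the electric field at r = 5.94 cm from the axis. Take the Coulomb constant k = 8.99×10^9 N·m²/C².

Coaxial Gaussian cylinder, radius r = 5.94 cm, length L (r < R).
Integrating ρ over the cross-section to radius r: λ_enc = (2πρ₀/R) ∫₀^r r'^2 dr' = 2πρ₀ r^3/(3·R) = 6.905×10^-7 C/m.
By Gauss's law (flux through the curved wall only), E·2πrL = λ_enc L/ε₀.
E = 2k|λ_enc|/r = 2(8.99×10^9)(6.905×10^-7)/(0.0594) = 2.09e5 N/C.

E = 2.09e5 N/C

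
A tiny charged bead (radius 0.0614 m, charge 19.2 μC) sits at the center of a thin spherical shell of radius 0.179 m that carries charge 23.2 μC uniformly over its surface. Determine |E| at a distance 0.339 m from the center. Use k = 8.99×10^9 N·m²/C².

Symmetry ⇒ E = E(r) r̂. Gaussian sphere of radius r = 0.339 m (r > 0.179 m, enclosing both).
Q_enc = (19.2 μC) + (23.2 μC) = 4.24e-5 C.
Since E is radial and uniform over the Gaussian sphere, Φ = E·4πr² = Q_enc/ε₀.
E = k|Q_enc|/r² = (8.99×10^9)(4.24e-5)/(0.339)² = 3.32e6 N/C.

|E| = 3.32e6 N/C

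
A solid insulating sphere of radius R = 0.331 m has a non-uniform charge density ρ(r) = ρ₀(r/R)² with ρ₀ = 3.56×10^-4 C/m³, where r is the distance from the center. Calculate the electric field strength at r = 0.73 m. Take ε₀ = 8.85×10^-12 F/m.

E ≈ 5.47×10^5 N/C

Symmetry ⇒ E = E(r) r̂. Gaussian sphere of radius r = 0.73 m (r > R, all charge enclosed).
Q_enc = 4π ∫₀^R ρ₀(r'/R)^2 r'² dr' = 4πρ₀R³/5 = 3.245×10^-5 C.
Applying ∮E·dA = Q_enc/ε₀ with Φ = E(4πr²):
E = |Q_enc|/(4πε₀r²) = (3.245e-5)/(4π·8.85×10^-12·(0.73)²) = 5.47×10^5 N/C.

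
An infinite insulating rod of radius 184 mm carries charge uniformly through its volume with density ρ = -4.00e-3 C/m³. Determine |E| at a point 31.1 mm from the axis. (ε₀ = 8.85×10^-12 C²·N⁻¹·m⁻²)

E = 7.03e6 N/C

Take a coaxial cylindrical Gaussian surface of radius r = 31.1 mm and length L (r < R).
Enclosed charge per unit length: λ_enc = ρ·πr² = (-4.00×10^-3)π(0.0311)² = -1.215×10^-5 C/m.
Since E is radial and uniform over the curved surface, Φ = E·2πrL = Q_enc/ε₀ = λ_enc L/ε₀.
E = |λ_enc|/(2πε₀r) = (1.215×10^-5)/(2π·8.85×10^-12·0.0311) = 7.03e6 N/C.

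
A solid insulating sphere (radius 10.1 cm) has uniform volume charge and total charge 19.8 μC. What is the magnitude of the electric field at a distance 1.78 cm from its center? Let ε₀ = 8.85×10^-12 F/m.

By spherical symmetry E is radial; choose a Gaussian sphere of radius r = 1.78 cm (r < R).
For a uniform sphere the enclosed fraction is (r/R)³, so Q_enc = (19.8 μC)(0.0178/0.101)³ = 1.084×10^-7 C.
Applying ∮E·dA = Q_enc/ε₀ with Φ = E(4πr²):
E = |Q_enc|/(4πε₀r²) = (1.084×10^-7)/(4π·8.85×10^-12·(0.0178)²) = 3.08×10^6 N/C.

3.08e6 V/m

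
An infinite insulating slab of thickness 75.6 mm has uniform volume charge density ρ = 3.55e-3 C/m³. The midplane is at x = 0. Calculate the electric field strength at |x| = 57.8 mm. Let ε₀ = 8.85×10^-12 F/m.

The point |x| = 57.8 mm lies outside the slab (half-thickness 0.0378 m). A symmetric pillbox spanning the full slab encloses Q_enc = ρ·d·A.
Flux = 2EA ⇒ E = |ρ|d/(2ε₀), independent of distance outside.
E = (3.55×10^-3)(0.0756)/(2·8.85×10^-12) = 1.52e7 N/C.

1.52e7 N/C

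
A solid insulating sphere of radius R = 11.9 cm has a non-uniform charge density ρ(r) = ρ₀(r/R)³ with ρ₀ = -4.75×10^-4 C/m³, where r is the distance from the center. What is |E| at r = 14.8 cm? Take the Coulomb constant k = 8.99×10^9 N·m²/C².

Use a concentric Gaussian sphere at r = 14.8 cm (r > R, all charge enclosed).
Q_enc = 4π ∫₀^R ρ₀(r'/R)^3 r'² dr' = 4πρ₀R³/6 = -1.676×10^-6 C.
By Gauss's law, ∮E·dA = E·4πr² = Q_enc/ε₀.
E = k|Q_enc|/r² = (8.99×10^9)(1.676×10^-6)/(0.148)² = 6.88×10^5 N/C.

E ≈ 6.88e5 N/C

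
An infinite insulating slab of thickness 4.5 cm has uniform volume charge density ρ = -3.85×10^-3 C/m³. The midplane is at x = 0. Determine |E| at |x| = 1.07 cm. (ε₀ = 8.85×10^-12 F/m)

By symmetry E is perpendicular to the slab. A Gaussian pillbox from −1.07 cm to +1.07 cm (face area A) lies entirely within the slab.
Q_enc = ρ·(2x)·A and flux = 2EA, so 2EA = 2ρxA/ε₀ ⇒ E = |ρ|x/ε₀.
E = (3.85×10^-3)(0.0107)/(8.85×10^-12) = 4.65×10^6 N/C.

4.65e6 V/m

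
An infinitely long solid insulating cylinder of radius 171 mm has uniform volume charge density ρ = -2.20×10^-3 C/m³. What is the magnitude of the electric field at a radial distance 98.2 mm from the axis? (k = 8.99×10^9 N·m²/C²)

|E| ≈ 1.22×10^7 N/C

By cylindrical symmetry E is radial; use a coaxial Gaussian cylinder of radius 98.2 mm and length L (r < R).
Enclosed charge per unit length: λ_enc = ρ·πr² = (-2.20×10^-3)π(0.0982)² = -6.665×10^-5 C/m.
By Gauss's law (flux through the curved wall only), E·2πrL = λ_enc L/ε₀.
E = 2k|λ_enc|/r = 2(8.99×10^9)(6.665e-5)/(0.0982) = 1.22e7 N/C.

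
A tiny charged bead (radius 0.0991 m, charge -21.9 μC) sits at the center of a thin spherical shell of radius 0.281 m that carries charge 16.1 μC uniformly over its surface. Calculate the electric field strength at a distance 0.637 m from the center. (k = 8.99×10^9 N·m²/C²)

Take a concentric spherical Gaussian surface of radius r = 0.637 m (r > 0.281 m, enclosing both).
Q_enc = (-21.9 μC) + (16.1 μC) = -5.80×10^-6 C.
Since E is radial and uniform over the Gaussian sphere, Φ = E·4πr² = Q_enc/ε₀.
E = k|Q_enc|/r² = (8.99×10^9)(5.80×10^-6)/(0.637)² = 1.29e5 N/C.

|E| = 1.29e5 N/C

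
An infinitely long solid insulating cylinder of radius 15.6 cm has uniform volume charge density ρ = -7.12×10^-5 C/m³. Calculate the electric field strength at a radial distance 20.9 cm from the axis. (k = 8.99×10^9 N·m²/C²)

4.68e5 N/C

Coaxial Gaussian cylinder, radius r = 20.9 cm, length L (r > 15.6 cm, full cross-section enclosed).
λ_enc = ρ·πR² = (-7.12e-5)π(0.156)² = -5.444×10^-6 C/m.
Applying ∮E·dA = Q_enc/ε₀ with the end caps contributing no flux:
E = 2k|λ_enc|/r = 2(8.99×10^9)(5.444×10^-6)/(0.209) = 4.68×10^5 N/C.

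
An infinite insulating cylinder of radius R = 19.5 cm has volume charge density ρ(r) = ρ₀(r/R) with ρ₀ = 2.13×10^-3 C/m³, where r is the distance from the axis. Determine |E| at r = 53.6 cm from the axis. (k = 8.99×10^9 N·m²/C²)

|E| = 5.69e6 V/m

Take a coaxial cylindrical Gaussian surface of radius r = 53.6 cm and length L (r > R, full charge per length enclosed).
λ_enc = 2π ∫₀^R ρ₀(r'/R)^1 r' dr' = 2πρ₀R²/3 = 1.696e-4 C/m.
Gauss's law: E·2πrL = λ_enc L/ε₀.
E = 2k|λ_enc|/r = 2(8.99×10^9)(1.696e-4)/(0.536) = 5.69×10^6 N/C.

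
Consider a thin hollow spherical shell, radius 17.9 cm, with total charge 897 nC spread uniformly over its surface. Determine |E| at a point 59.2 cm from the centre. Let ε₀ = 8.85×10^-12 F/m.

E = 2.30×10^4 N/C

Symmetry ⇒ E = E(r) r̂. Gaussian sphere of radius r = 59.2 cm (r > 17.9 cm).
The entire shell is enclosed: Q_enc = 8.97e-7 C.
By Gauss's law, ∮E·dA = E·4πr² = Q_enc/ε₀.
E = |Q_enc|/(4πε₀r²) = (8.97×10^-7)/(4π·8.85×10^-12·(0.592)²) = 2.30e4 N/C.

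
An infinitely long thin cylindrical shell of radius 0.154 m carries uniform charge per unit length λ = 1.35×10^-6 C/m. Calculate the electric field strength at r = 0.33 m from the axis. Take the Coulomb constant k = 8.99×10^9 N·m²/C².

|E| ≈ 7.36×10^4 V/m

Choose a coaxial cylinder of radius r = 0.33 m (arbitrary length L) as the Gaussian surface (r > 0.154 m).
The full line charge is enclosed: λ_enc = 1.35e-6 C/m.
By Gauss's law (flux through the curved wall only), E·2πrL = λ_enc L/ε₀.
E = 2k|λ_enc|/r = 2(8.99×10^9)(1.35e-6)/(0.33) = 7.36×10^4 N/C.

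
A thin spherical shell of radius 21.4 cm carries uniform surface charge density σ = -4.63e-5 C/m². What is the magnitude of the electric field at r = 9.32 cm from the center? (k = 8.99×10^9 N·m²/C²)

E = 0

Use a concentric Gaussian sphere at r = 9.32 cm (inside the shell, r < 21.4 cm).
All the charge is outside the Gaussian surface: Q_enc = 0, hence E = 0 everywhere inside the shell.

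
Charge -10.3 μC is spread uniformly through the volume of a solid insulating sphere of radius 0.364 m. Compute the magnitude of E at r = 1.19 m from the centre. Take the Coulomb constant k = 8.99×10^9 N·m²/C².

6.54×10^4 N/C

Use a concentric Gaussian sphere at r = 1.19 m (r > R, so the entire charge is enclosed).
Q_enc = -10.3 μC = -1.03e-5 C.
By Gauss's law, ∮E·dA = E·4πr² = Q_enc/ε₀.
E = k|Q_enc|/r² = (8.99×10^9)(1.03×10^-5)/(1.19)² = 6.54e4 N/C.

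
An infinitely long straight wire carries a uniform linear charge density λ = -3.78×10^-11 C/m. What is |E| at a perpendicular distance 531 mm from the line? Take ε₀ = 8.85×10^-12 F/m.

By cylindrical symmetry E is radial; use a coaxial Gaussian cylinder of radius 531 mm and length L.
Q_enc = λL, so λ_enc = -3.78×10^-11 C/m.
Since E is radial and uniform over the curved surface, Φ = E·2πrL = Q_enc/ε₀ = λ_enc L/ε₀.
E = |λ_enc|/(2πε₀r) = (3.78e-11)/(2π·8.85×10^-12·0.531) = 1.28 N/C.

1.28 N/C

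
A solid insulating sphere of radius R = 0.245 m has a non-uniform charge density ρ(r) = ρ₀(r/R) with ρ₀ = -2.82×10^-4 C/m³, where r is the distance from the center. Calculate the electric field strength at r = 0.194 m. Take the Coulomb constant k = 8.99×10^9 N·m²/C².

Symmetry ⇒ E = E(r) r̂. Gaussian sphere of radius r = 0.194 m (r < R).
Integrate the density: Q_enc = 4π ∫₀^r ρ₀(r'/R)^1 r'² dr' = 4πρ₀ r^4/(4·R) = -5.122×10^-6 C.
Gauss's law: E·4πr² = Q_enc/ε₀.
E = k|Q_enc|/r² = (8.99×10^9)(5.122e-6)/(0.194)² = 1.22×10^6 N/C.

E ≈ 1.22e6 N/C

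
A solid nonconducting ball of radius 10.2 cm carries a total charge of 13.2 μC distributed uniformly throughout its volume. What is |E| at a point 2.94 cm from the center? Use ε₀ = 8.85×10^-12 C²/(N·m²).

Take a concentric spherical Gaussian surface of radius r = 2.94 cm (r < R).
Only the charge within r is enclosed: Q_enc = Q·(r/R)³ = (13.2 μC)·(2.94 cm/10.2 cm)³ = 3.161e-7 C.
Since E is radial and uniform over the Gaussian sphere, Φ = E·4πr² = Q_enc/ε₀.
E = |Q_enc|/(4πε₀r²) = (3.161e-7)/(4π·8.85×10^-12·(0.0294)²) = 3.29e6 N/C.

3.29e6 N/C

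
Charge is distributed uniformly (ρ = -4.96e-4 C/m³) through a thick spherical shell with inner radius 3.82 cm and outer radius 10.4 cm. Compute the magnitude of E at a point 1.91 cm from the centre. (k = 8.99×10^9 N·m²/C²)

E = 0

By spherical symmetry E is radial; choose a Gaussian sphere of radius r = 1.91 cm (r < 3.82 cm, inside the empty cavity).
No charge is enclosed, so by Gauss's law E·4πr² = 0 ⇒ E = 0.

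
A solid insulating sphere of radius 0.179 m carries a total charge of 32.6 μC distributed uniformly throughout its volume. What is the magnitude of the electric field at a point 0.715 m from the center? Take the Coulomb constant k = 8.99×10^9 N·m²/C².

Use a concentric Gaussian sphere at r = 0.715 m (r > R, so the entire charge is enclosed).
Q_enc = 32.6 μC = 3.26×10^-5 C.
Applying ∮E·dA = Q_enc/ε₀ with Φ = E(4πr²):
E = k|Q_enc|/r² = (8.99×10^9)(3.26×10^-5)/(0.715)² = 5.73e5 N/C.

|E| ≈ 5.73×10^5 N/C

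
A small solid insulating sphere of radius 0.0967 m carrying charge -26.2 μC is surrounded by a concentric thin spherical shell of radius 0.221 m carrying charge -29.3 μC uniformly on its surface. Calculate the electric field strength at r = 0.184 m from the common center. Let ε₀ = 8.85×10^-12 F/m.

|E| ≈ 6.96×10^6 N/C

Symmetry ⇒ E = E(r) r̂. Gaussian sphere of radius r = 0.184 m (between the bodies, 0.0967 m < r < 0.221 m).
The shell at 0.221 m lies outside the Gaussian surface, so Q_enc = -26.2 μC = -2.62×10^-5 C.
Since E is radial and uniform over the Gaussian sphere, Φ = E·4πr² = Q_enc/ε₀.
E = |Q_enc|/(4πε₀r²) = (2.62×10^-5)/(4π·8.85×10^-12·(0.184)²) = 6.96e6 N/C.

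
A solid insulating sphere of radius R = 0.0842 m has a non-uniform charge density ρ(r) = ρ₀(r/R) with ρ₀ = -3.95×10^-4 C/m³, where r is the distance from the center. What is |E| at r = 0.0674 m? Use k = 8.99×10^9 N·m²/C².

E ≈ 6.02e5 V/m

Take a concentric spherical Gaussian surface of radius r = 0.0674 m (r < R).
Q_enc = ∫₀^r ρ(r')·4πr'² dr' = (4πρ₀/R) ∫₀^r r'^3 dr' = 4πρ₀ r^4/(4·R) = -3.041e-7 C.
Since E is radial and uniform over the Gaussian sphere, Φ = E·4πr² = Q_enc/ε₀.
E = k|Q_enc|/r² = (8.99×10^9)(3.041e-7)/(0.0674)² = 6.02e5 N/C.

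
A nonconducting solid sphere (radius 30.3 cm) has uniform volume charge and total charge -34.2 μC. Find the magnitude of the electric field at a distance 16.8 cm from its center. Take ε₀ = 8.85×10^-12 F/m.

Symmetry ⇒ E = E(r) r̂. Gaussian sphere of radius r = 16.8 cm (r < R).
Only the charge within r is enclosed: Q_enc = Q·(r/R)³ = (-34.2 μC)·(16.8 cm/30.3 cm)³ = -5.829e-6 C.
Since E is radial and uniform over the Gaussian sphere, Φ = E·4πr² = Q_enc/ε₀.
E = |Q_enc|/(4πε₀r²) = (5.829e-6)/(4π·8.85×10^-12·(0.168)²) = 1.86×10^6 N/C.

|E| ≈ 1.86×10^6 V/m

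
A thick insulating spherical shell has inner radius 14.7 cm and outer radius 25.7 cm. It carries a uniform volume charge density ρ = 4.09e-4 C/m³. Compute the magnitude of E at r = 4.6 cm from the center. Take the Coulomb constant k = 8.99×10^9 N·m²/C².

Use a concentric Gaussian sphere at r = 4.6 cm (r < 14.7 cm, inside the empty cavity).
No charge is enclosed, so by Gauss's law E·4πr² = 0 ⇒ E = 0.

E = 0 (no enclosed charge)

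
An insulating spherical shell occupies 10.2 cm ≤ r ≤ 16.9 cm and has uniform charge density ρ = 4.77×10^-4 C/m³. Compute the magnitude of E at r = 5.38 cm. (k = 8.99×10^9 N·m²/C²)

Take a concentric spherical Gaussian surface of radius r = 5.38 cm (r < 10.2 cm, inside the empty cavity).
No charge is enclosed, so by Gauss's law E·4πr² = 0 ⇒ E = 0.

E = 0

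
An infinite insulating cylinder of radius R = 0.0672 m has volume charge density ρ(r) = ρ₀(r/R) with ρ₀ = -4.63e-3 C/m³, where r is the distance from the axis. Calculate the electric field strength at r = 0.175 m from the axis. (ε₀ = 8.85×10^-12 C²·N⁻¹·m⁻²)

|E| ≈ 4.50e6 V/m

Coaxial Gaussian cylinder, radius r = 0.175 m, length L (r > R, full charge per length enclosed).
λ_enc = 2π ∫₀^R ρ₀(r'/R)^1 r' dr' = 2πρ₀R²/3 = -4.379e-5 C/m.
Since E is radial and uniform over the curved surface, Φ = E·2πrL = Q_enc/ε₀ = λ_enc L/ε₀.
E = |λ_enc|/(2πε₀r) = (4.379×10^-5)/(2π·8.85×10^-12·0.175) = 4.50e6 N/C.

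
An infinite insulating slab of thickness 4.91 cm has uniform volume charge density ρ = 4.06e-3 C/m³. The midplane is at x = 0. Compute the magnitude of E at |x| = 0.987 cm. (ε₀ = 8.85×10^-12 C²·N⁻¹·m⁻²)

|E| ≈ 4.53e6 V/m

By symmetry E is perpendicular to the slab. A Gaussian pillbox from −0.987 cm to +0.987 cm (face area A) lies entirely within the slab.
Q_enc = ρ·(2x)·A and flux = 2EA, so 2EA = 2ρxA/ε₀ ⇒ E = |ρ|x/ε₀.
E = (4.06e-3)(0.00987)/(8.85×10^-12) = 4.53e6 N/C.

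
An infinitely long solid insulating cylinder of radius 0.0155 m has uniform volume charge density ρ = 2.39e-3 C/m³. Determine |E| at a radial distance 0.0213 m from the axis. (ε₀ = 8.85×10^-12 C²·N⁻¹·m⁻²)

By cylindrical symmetry E is radial; use a coaxial Gaussian cylinder of radius 0.0213 m and length L (r > 0.0155 m, full cross-section enclosed).
λ_enc = ρ·πR² = (2.39e-3)π(0.0155)² = 1.804×10^-6 C/m.
Gauss's law: E·2πrL = λ_enc L/ε₀.
E = |λ_enc|/(2πε₀r) = (1.804×10^-6)/(2π·8.85×10^-12·0.0213) = 1.52×10^6 N/C.

E ≈ 1.52e6 N/C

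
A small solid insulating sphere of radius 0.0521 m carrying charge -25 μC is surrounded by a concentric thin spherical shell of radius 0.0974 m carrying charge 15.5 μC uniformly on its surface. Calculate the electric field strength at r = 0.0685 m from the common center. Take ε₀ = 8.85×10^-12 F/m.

Take a concentric spherical Gaussian surface of radius r = 0.0685 m (between the bodies, 0.0521 m < r < 0.0974 m).
Only the inner charge is enclosed; the outer shell contributes nothing inside itself. Q_enc = -25 μC = -2.50×10^-5 C.
Applying ∮E·dA = Q_enc/ε₀ with Φ = E(4πr²):
E = |Q_enc|/(4πε₀r²) = (2.50e-5)/(4π·8.85×10^-12·(0.0685)²) = 4.79×10^7 N/C.

|E| ≈ 4.79×10^7 V/m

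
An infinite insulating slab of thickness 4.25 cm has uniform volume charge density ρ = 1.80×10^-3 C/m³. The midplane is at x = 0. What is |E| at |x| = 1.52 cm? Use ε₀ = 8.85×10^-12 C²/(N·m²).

By symmetry E is perpendicular to the slab. A Gaussian pillbox from −1.52 cm to +1.52 cm (face area A) lies entirely within the slab.
Q_enc = ρ·(2x)·A and flux = 2EA, so 2EA = 2ρxA/ε₀ ⇒ E = |ρ|x/ε₀.
E = (1.80×10^-3)(0.0152)/(8.85×10^-12) = 3.09×10^6 N/C.

E ≈ 3.09e6 N/C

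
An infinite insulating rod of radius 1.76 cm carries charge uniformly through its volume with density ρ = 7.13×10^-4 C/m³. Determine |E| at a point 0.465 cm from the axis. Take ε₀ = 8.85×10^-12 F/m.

Take a coaxial cylindrical Gaussian surface of radius r = 0.465 cm and length L (r < R).
Charge inside radius r per length L is ρ·πr²·L, so λ_enc = ρπr² = 4.843×10^-8 C/m.
Since E is radial and uniform over the curved surface, Φ = E·2πrL = Q_enc/ε₀ = λ_enc L/ε₀.
E = |λ_enc|/(2πε₀r) = (4.843×10^-8)/(2π·8.85×10^-12·0.00465) = 1.87e5 N/C.

E ≈ 1.87×10^5 V/m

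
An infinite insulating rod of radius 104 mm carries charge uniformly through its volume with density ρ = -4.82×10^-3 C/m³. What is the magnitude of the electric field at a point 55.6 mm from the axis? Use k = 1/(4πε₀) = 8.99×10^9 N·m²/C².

E ≈ 1.51×10^7 V/m

By cylindrical symmetry E is radial; use a coaxial Gaussian cylinder of radius 55.6 mm and length L (r < R).
Enclosed charge per unit length: λ_enc = ρ·πr² = (-4.82×10^-3)π(0.0556)² = -4.681×10^-5 C/m.
Gauss's law: E·2πrL = λ_enc L/ε₀.
E = 2k|λ_enc|/r = 2(8.99×10^9)(4.681×10^-5)/(0.0556) = 1.51e7 N/C.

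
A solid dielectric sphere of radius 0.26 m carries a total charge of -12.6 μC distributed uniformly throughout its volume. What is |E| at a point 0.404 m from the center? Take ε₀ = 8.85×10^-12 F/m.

Take a concentric spherical Gaussian surface of radius r = 0.404 m (r > R, so the entire charge is enclosed).
Q_enc = -12.6 μC = -1.26×10^-5 C.
Gauss's law: E·4πr² = Q_enc/ε₀.
E = |Q_enc|/(4πε₀r²) = (1.26×10^-5)/(4π·8.85×10^-12·(0.404)²) = 6.94×10^5 N/C.

E ≈ 6.94×10^5 V/m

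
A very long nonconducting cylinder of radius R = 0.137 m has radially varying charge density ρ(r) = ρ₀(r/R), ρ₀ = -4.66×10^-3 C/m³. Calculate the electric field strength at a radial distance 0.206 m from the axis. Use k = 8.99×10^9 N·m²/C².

|E| ≈ 1.60×10^7 N/C

Take a coaxial cylindrical Gaussian surface of radius r = 0.206 m and length L (r > R, full charge per length enclosed).
λ_enc = 2π ∫₀^R ρ₀(r'/R)^1 r' dr' = 2πρ₀R²/3 = -1.832×10^-4 C/m.
Applying ∮E·dA = Q_enc/ε₀ with the end caps contributing no flux:
E = 2k|λ_enc|/r = 2(8.99×10^9)(1.832×10^-4)/(0.206) = 1.60e7 N/C.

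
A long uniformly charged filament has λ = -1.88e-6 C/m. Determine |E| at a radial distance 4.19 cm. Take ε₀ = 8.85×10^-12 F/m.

By cylindrical symmetry E is radial; use a coaxial Gaussian cylinder of radius 4.19 cm and length L.
Q_enc = λL, so λ_enc = -1.88×10^-6 C/m.
Since E is radial and uniform over the curved surface, Φ = E·2πrL = Q_enc/ε₀ = λ_enc L/ε₀.
E = |λ_enc|/(2πε₀r) = (1.88×10^-6)/(2π·8.85×10^-12·0.0419) = 8.07e5 N/C.

E = 8.07e5 N/C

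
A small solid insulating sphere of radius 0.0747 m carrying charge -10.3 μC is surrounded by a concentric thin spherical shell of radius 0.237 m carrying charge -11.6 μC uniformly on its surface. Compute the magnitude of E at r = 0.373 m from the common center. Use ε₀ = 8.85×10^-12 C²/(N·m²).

E ≈ 1.42e6 V/m

Symmetry ⇒ E = E(r) r̂. Gaussian sphere of radius r = 0.373 m (r > 0.237 m, enclosing both).
Q_enc = (-10.3 μC) + (-11.6 μC) = -2.19×10^-5 C.
Applying ∮E·dA = Q_enc/ε₀ with Φ = E(4πr²):
E = |Q_enc|/(4πε₀r²) = (2.19e-5)/(4π·8.85×10^-12·(0.373)²) = 1.42×10^6 N/C.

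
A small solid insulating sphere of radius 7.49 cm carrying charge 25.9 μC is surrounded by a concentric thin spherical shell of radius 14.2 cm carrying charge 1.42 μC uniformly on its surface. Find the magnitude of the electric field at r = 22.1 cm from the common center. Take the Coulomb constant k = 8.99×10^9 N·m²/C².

5.03×10^6 V/m

Symmetry ⇒ E = E(r) r̂. Gaussian sphere of radius r = 22.1 cm (r > 14.2 cm, enclosing both).
Q_enc = (25.9 μC) + (1.42 μC) = 2.732×10^-5 C.
By Gauss's law, ∮E·dA = E·4πr² = Q_enc/ε₀.
E = k|Q_enc|/r² = (8.99×10^9)(2.732×10^-5)/(0.221)² = 5.03e6 N/C.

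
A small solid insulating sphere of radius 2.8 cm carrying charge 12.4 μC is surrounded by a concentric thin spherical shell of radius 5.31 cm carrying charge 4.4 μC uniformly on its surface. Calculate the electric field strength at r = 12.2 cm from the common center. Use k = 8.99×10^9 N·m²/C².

Take a concentric spherical Gaussian surface of radius r = 12.2 cm (r > 5.31 cm, enclosing both).
Q_enc = (12.4 μC) + (4.4 μC) = 1.68×10^-5 C.
Applying ∮E·dA = Q_enc/ε₀ with Φ = E(4πr²):
E = k|Q_enc|/r² = (8.99×10^9)(1.68e-5)/(0.122)² = 1.01×10^7 N/C.

E = 1.01e7 V/m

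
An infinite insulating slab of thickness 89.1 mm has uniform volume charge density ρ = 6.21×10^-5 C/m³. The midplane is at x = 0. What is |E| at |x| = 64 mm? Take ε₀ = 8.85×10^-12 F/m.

|E| = 3.13e5 N/C

The point |x| = 64 mm lies outside the slab (half-thickness 0.04455 m). A symmetric pillbox spanning the full slab encloses Q_enc = ρ·d·A.
Flux = 2EA ⇒ E = |ρ|d/(2ε₀), independent of distance outside.
E = (6.21×10^-5)(0.0891)/(2·8.85×10^-12) = 3.13×10^5 N/C.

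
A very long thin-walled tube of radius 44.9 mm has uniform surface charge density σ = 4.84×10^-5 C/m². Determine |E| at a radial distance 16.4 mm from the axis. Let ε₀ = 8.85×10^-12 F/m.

Coaxial Gaussian cylinder, radius r = 16.4 mm, length L (r < 44.9 mm, inside the shell).
All the surface charge lies outside this cylinder: Q_enc = 0, hence E = 0.

E = 0 (no enclosed charge)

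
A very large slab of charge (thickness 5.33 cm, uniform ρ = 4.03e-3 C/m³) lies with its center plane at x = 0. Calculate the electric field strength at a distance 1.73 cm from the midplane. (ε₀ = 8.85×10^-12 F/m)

By symmetry E is perpendicular to the slab. A Gaussian pillbox from −1.73 cm to +1.73 cm (face area A) lies entirely within the slab.
Q_enc = ρ·(2x)·A and flux = 2EA, so 2EA = 2ρxA/ε₀ ⇒ E = |ρ|x/ε₀.
E = (4.03e-3)(0.0173)/(8.85×10^-12) = 7.88e6 N/C.

|E| ≈ 7.88e6 N/C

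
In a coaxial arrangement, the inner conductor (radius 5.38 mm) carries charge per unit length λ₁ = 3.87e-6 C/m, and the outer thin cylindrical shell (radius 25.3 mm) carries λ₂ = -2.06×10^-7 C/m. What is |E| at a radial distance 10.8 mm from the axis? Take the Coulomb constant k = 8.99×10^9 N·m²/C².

Take a coaxial cylindrical Gaussian surface of radius r = 10.8 mm and length L (between the conductors, 5.38 mm < r < 25.3 mm).
The shell at 25.3 mm lies outside the Gaussian surface, so λ_enc = λ₁ = 3.87×10^-6 C/m.
By Gauss's law (flux through the curved wall only), E·2πrL = λ_enc L/ε₀.
E = 2k|λ_enc|/r = 2(8.99×10^9)(3.87e-6)/(0.0108) = 6.44×10^6 N/C.

|E| ≈ 6.44×10^6 N/C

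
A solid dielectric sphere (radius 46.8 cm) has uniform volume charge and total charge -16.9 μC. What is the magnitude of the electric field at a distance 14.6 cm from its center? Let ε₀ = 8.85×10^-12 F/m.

2.16×10^5 V/m

Use a concentric Gaussian sphere at r = 14.6 cm (r < R).
Only the charge within r is enclosed: Q_enc = Q·(r/R)³ = (-16.9 μC)·(14.6 cm/46.8 cm)³ = -5.131×10^-7 C.
Gauss's law: E·4πr² = Q_enc/ε₀.
E = |Q_enc|/(4πε₀r²) = (5.131e-7)/(4π·8.85×10^-12·(0.146)²) = 2.16e5 N/C.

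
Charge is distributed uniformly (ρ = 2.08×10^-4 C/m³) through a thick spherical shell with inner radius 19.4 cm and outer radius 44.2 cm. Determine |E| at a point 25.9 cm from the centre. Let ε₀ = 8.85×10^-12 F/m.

1.18×10^6 V/m

By spherical symmetry E is radial; choose a Gaussian sphere of radius r = 25.9 cm (within the shell material, 19.4 cm < r < 44.2 cm).
Enclosed charge is the volume from a to r: Q_enc = (4π/3)ρ(r³ − a³) = 8.776×10^-6 C.
Since E is radial and uniform over the Gaussian sphere, Φ = E·4πr² = Q_enc/ε₀.
E = |Q_enc|/(4πε₀r²) = (8.776×10^-6)/(4π·8.85×10^-12·(0.259)²) = 1.18×10^6 N/C.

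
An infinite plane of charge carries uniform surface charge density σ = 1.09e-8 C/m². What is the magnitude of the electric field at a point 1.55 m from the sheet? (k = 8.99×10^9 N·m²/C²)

The symmetry is planar: E is normal to the sheet and the same magnitude on both sides. Take a pillbox straddling the sheet with end-cap area A.
Only the two end caps contribute flux: Φ = 2EA. With Q_enc = σA, Gauss's law gives E = |σ|/(2ε₀).
E = 2πk|σ| = 2π(8.99×10^9)(1.09×10^-8) = 616 N/C.

616 V/m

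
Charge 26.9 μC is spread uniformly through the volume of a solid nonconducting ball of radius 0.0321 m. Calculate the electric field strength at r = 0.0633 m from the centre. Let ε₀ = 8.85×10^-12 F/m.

|E| ≈ 6.04e7 N/C

Take a concentric spherical Gaussian surface of radius r = 0.0633 m (r > R, so the entire charge is enclosed).
Q_enc = 26.9 μC = 2.69e-5 C.
By Gauss's law, ∮E·dA = E·4πr² = Q_enc/ε₀.
E = |Q_enc|/(4πε₀r²) = (2.69e-5)/(4π·8.85×10^-12·(0.0633)²) = 6.04×10^7 N/C.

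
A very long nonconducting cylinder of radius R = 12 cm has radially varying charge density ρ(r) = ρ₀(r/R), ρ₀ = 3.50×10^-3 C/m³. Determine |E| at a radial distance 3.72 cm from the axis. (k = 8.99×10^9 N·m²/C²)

By cylindrical symmetry E is radial; use a coaxial Gaussian cylinder of radius 3.72 cm and length L (r < R).
Integrating ρ over the cross-section to radius r: λ_enc = (2πρ₀/R) ∫₀^r r'^2 dr' = 2πρ₀ r^3/(3·R) = 3.145×10^-6 C/m.
Since E is radial and uniform over the curved surface, Φ = E·2πrL = Q_enc/ε₀ = λ_enc L/ε₀.
E = 2k|λ_enc|/r = 2(8.99×10^9)(3.145e-6)/(0.0372) = 1.52×10^6 N/C.

|E| = 1.52×10^6 V/m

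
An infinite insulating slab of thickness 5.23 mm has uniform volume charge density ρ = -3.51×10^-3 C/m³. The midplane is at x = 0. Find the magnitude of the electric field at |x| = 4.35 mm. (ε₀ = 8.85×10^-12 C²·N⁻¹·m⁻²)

E ≈ 1.04×10^6 N/C

The point |x| = 4.35 mm lies outside the slab (half-thickness 0.002615 m). A symmetric pillbox spanning the full slab encloses Q_enc = ρ·d·A.
Flux = 2EA ⇒ E = |ρ|d/(2ε₀), independent of distance outside.
E = (3.51e-3)(0.00523)/(2·8.85×10^-12) = 1.04e6 N/C.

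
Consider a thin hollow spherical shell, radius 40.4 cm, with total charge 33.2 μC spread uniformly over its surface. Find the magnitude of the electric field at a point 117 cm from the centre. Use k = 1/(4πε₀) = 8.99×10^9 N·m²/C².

|E| ≈ 2.18×10^5 N/C

Take a concentric spherical Gaussian surface of radius r = 117 cm (r > 40.4 cm).
The entire shell is enclosed: Q_enc = 3.32×10^-5 C.
Gauss's law: E·4πr² = Q_enc/ε₀.
E = k|Q_enc|/r² = (8.99×10^9)(3.32e-5)/(1.17)² = 2.18×10^5 N/C.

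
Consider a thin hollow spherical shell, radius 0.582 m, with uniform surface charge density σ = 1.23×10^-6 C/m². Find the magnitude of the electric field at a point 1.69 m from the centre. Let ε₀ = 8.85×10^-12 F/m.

Take a concentric spherical Gaussian surface of radius r = 1.69 m (r > 0.582 m).
The entire shell is enclosed: Q_enc = σ·4πR² = (1.23×10^-6)·4π·(0.582)² = 5.236×10^-6 C.
Since E is radial and uniform over the Gaussian sphere, Φ = E·4πr² = Q_enc/ε₀.
E = |Q_enc|/(4πε₀r²) = (5.236e-6)/(4π·8.85×10^-12·(1.69)²) = 1.65e4 N/C.

E ≈ 1.65×10^4 V/m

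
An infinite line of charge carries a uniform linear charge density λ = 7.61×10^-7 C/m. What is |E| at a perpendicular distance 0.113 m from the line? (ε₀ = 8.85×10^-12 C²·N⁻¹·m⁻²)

E ≈ 1.21×10^5 N/C

Take a coaxial cylindrical Gaussian surface of radius r = 0.113 m and length L.
Q_enc = λL, so λ_enc = 7.61×10^-7 C/m.
By Gauss's law (flux through the curved wall only), E·2πrL = λ_enc L/ε₀.
E = |λ_enc|/(2πε₀r) = (7.61×10^-7)/(2π·8.85×10^-12·0.113) = 1.21×10^5 N/C.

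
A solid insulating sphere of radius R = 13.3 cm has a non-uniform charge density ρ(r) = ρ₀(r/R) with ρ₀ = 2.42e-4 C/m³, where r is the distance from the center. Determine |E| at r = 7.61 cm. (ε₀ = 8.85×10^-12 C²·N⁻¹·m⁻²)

|E| ≈ 2.98×10^5 V/m

By spherical symmetry E is radial; choose a Gaussian sphere of radius r = 7.61 cm (r < R).
Q_enc = ∫₀^r ρ(r')·4πr'² dr' = (4πρ₀/R) ∫₀^r r'^3 dr' = 4πρ₀ r^4/(4·R) = 1.917e-7 C.
Gauss's law: E·4πr² = Q_enc/ε₀.
E = |Q_enc|/(4πε₀r²) = (1.917e-7)/(4π·8.85×10^-12·(0.0761)²) = 2.98e5 N/C.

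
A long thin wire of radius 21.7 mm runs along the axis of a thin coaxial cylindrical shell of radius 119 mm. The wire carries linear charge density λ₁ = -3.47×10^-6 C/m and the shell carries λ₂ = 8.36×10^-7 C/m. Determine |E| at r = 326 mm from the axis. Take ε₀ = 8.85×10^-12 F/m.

|E| ≈ 1.45×10^5 N/C

Take a coaxial cylindrical Gaussian surface of radius r = 326 mm and length L (r > 119 mm, enclosing both).
λ_enc = λ₁ + λ₂ = (-3.47×10^-6) + (8.36×10^-7) = -2.634×10^-6 C/m.
Gauss's law: E·2πrL = λ_enc L/ε₀.
E = |λ_enc|/(2πε₀r) = (2.634×10^-6)/(2π·8.85×10^-12·0.326) = 1.45×10^5 N/C.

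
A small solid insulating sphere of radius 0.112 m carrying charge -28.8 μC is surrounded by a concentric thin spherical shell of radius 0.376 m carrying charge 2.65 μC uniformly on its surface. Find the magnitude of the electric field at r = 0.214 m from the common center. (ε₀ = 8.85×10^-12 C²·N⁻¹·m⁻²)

5.65×10^6 N/C

Symmetry ⇒ E = E(r) r̂. Gaussian sphere of radius r = 0.214 m (between the bodies, 0.112 m < r < 0.376 m).
Only the inner charge is enclosed; the outer shell contributes nothing inside itself. Q_enc = -28.8 μC = -2.88×10^-5 C.
Gauss's law: E·4πr² = Q_enc/ε₀.
E = |Q_enc|/(4πε₀r²) = (2.88e-5)/(4π·8.85×10^-12·(0.214)²) = 5.65×10^6 N/C.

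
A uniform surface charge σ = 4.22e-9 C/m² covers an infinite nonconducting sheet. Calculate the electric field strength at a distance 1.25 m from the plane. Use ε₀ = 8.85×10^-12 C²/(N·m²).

Choose a cylindrical pillbox piercing the sheet, end faces (area A) parallel to it.
Flux Φ = 2EA and Q_enc = σA, so 2EA = σA/ε₀ ⇒ E = |σ|/(2ε₀), independent of distance.
E = |σ|/(2ε₀) = (4.22e-9)/(2·8.85×10^-12) = 238 N/C.

E = 238 N/C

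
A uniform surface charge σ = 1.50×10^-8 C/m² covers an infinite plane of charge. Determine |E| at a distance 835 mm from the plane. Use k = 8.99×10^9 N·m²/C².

|E| = 847 N/C

Choose a cylindrical pillbox piercing the sheet, end faces (area A) parallel to it.
Flux Φ = 2EA and Q_enc = σA, so 2EA = σA/ε₀ ⇒ E = |σ|/(2ε₀), independent of distance.
E = 2πk|σ| = 2π(8.99×10^9)(1.50e-8) = 847 N/C.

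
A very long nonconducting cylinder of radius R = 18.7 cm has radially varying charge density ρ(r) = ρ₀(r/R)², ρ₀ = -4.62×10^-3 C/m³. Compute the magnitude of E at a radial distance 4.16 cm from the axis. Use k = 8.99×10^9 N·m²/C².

|E| = 2.69×10^5 N/C

Coaxial Gaussian cylinder, radius r = 4.16 cm, length L (r < R).
λ_enc = ∫₀^r ρ(r')·2πr' dr' = (2πρ₀/R²)·r^4/4 = -6.215×10^-7 C/m.
Gauss's law: E·2πrL = λ_enc L/ε₀.
E = 2k|λ_enc|/r = 2(8.99×10^9)(6.215×10^-7)/(0.0416) = 2.69×10^5 N/C.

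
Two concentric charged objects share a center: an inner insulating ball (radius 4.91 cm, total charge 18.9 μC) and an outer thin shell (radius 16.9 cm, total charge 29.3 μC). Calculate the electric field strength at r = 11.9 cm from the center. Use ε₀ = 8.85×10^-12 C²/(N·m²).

Symmetry ⇒ E = E(r) r̂. Gaussian sphere of radius r = 11.9 cm (between the bodies, 4.91 cm < r < 16.9 cm).
Only the inner charge is enclosed; the outer shell contributes nothing inside itself. Q_enc = 18.9 μC = 1.89×10^-5 C.
Gauss's law: E·4πr² = Q_enc/ε₀.
E = |Q_enc|/(4πε₀r²) = (1.89×10^-5)/(4π·8.85×10^-12·(0.119)²) = 1.20×10^7 N/C.

E = 1.20×10^7 N/C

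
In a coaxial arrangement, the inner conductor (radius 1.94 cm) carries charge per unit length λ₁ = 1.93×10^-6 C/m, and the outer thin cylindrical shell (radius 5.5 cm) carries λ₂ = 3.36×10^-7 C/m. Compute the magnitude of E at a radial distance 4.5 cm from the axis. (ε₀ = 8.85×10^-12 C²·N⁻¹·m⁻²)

|E| = 7.71×10^5 V/m

Choose a coaxial cylinder of radius r = 4.5 cm (arbitrary length L) as the Gaussian surface (between the conductors, 1.94 cm < r < 5.5 cm).
The shell at 5.5 cm lies outside the Gaussian surface, so λ_enc = λ₁ = 1.93e-6 C/m.
Since E is radial and uniform over the curved surface, Φ = E·2πrL = Q_enc/ε₀ = λ_enc L/ε₀.
E = |λ_enc|/(2πε₀r) = (1.93×10^-6)/(2π·8.85×10^-12·0.045) = 7.71×10^5 N/C.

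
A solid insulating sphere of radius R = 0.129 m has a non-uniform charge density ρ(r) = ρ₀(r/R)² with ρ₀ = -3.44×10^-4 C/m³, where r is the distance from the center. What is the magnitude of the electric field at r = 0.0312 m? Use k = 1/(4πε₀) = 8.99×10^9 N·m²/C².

Take a concentric spherical Gaussian surface of radius r = 0.0312 m (r < R).
Integrate the density: Q_enc = 4π ∫₀^r ρ₀(r'/R)^2 r'² dr' = 4πρ₀ r^5/(5·R²) = -1.536×10^-9 C.
Gauss's law: E·4πr² = Q_enc/ε₀.
E = k|Q_enc|/r² = (8.99×10^9)(1.536×10^-9)/(0.0312)² = 1.42e4 N/C.

|E| ≈ 1.42×10^4 V/m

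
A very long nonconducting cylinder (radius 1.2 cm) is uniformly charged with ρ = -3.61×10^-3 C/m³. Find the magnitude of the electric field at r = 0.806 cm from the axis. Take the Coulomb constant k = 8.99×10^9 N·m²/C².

E ≈ 1.64e6 N/C

Choose a coaxial cylinder of radius r = 0.806 cm (arbitrary length L) as the Gaussian surface (r < R).
Charge inside radius r per length L is ρ·πr²·L, so λ_enc = ρπr² = -7.368e-7 C/m.
Gauss's law: E·2πrL = λ_enc L/ε₀.
E = 2k|λ_enc|/r = 2(8.99×10^9)(7.368×10^-7)/(0.00806) = 1.64×10^6 N/C.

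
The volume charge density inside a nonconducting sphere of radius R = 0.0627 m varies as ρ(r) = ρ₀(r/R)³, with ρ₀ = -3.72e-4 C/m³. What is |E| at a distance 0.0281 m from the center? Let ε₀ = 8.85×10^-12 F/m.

Use a concentric Gaussian sphere at r = 0.0281 m (r < R).
Integrate the density: Q_enc = 4π ∫₀^r ρ₀(r'/R)^3 r'² dr' = 4πρ₀ r^6/(6·R³) = -1.556e-9 C.
Since E is radial and uniform over the Gaussian sphere, Φ = E·4πr² = Q_enc/ε₀.
E = |Q_enc|/(4πε₀r²) = (1.556×10^-9)/(4π·8.85×10^-12·(0.0281)²) = 1.77×10^4 N/C.

|E| ≈ 1.77e4 V/m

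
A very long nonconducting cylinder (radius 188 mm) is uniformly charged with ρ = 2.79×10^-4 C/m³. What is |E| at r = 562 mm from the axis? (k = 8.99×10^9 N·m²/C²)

By cylindrical symmetry E is radial; use a coaxial Gaussian cylinder of radius 562 mm and length L (r > 188 mm, full cross-section enclosed).
λ_enc = ρ·πR² = (2.79e-4)π(0.188)² = 3.098×10^-5 C/m.
Applying ∮E·dA = Q_enc/ε₀ with the end caps contributing no flux:
E = 2k|λ_enc|/r = 2(8.99×10^9)(3.098×10^-5)/(0.562) = 9.91×10^5 N/C.

E ≈ 9.91e5 V/m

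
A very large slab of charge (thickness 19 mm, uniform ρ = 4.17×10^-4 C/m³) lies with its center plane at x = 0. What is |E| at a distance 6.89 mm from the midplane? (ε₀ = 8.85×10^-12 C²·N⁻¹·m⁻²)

|E| = 3.25e5 N/C

By symmetry E is perpendicular to the slab. A Gaussian pillbox from −6.89 mm to +6.89 mm (face area A) lies entirely within the slab.
Q_enc = ρ·(2x)·A and flux = 2EA, so 2EA = 2ρxA/ε₀ ⇒ E = |ρ|x/ε₀.
E = (4.17×10^-4)(0.00689)/(8.85×10^-12) = 3.25×10^5 N/C.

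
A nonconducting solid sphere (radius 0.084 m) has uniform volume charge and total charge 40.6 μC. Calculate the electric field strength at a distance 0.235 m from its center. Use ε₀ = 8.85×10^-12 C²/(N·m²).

6.61×10^6 V/m

By spherical symmetry E is radial; choose a Gaussian sphere of radius r = 0.235 m (r > R, so the entire charge is enclosed).
Q_enc = 40.6 μC = 4.06×10^-5 C.
Applying ∮E·dA = Q_enc/ε₀ with Φ = E(4πr²):
E = |Q_enc|/(4πε₀r²) = (4.06×10^-5)/(4π·8.85×10^-12·(0.235)²) = 6.61×10^6 N/C.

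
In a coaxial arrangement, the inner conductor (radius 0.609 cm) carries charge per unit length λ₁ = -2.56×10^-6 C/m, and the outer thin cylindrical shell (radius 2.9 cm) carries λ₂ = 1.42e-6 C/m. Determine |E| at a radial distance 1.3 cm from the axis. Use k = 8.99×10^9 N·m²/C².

Coaxial Gaussian cylinder, radius r = 1.3 cm, length L (between the conductors, 0.609 cm < r < 2.9 cm).
The shell at 2.9 cm lies outside the Gaussian surface, so λ_enc = λ₁ = -2.56×10^-6 C/m.
Applying ∮E·dA = Q_enc/ε₀ with the end caps contributing no flux:
E = 2k|λ_enc|/r = 2(8.99×10^9)(2.56×10^-6)/(0.013) = 3.54×10^6 N/C.

|E| ≈ 3.54e6 N/C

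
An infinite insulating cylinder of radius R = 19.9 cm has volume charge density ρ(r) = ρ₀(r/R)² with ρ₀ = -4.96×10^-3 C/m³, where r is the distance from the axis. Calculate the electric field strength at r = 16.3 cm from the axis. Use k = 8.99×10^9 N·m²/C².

Take a coaxial cylindrical Gaussian surface of radius r = 16.3 cm and length L (r < R).
Integrating ρ over the cross-section to radius r: λ_enc = (2πρ₀/R²) ∫₀^r r'^3 dr' = 2πρ₀ r^4/(4·R²) = -1.389×10^-4 C/m.
Applying ∮E·dA = Q_enc/ε₀ with the end caps contributing no flux:
E = 2k|λ_enc|/r = 2(8.99×10^9)(1.389e-4)/(0.163) = 1.53×10^7 N/C.

1.53e7 V/m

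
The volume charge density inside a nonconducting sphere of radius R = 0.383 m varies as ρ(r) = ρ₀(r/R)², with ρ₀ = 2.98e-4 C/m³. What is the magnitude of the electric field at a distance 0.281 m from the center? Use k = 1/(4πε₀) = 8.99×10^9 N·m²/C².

E ≈ 1.02×10^6 N/C

By spherical symmetry E is radial; choose a Gaussian sphere of radius r = 0.281 m (r < R).
Q_enc = ∫₀^r ρ(r')·4πr'² dr' = (4πρ₀/R²) ∫₀^r r'^4 dr' = 4πρ₀ r^5/(5·R²) = 8.945×10^-6 C.
Since E is radial and uniform over the Gaussian sphere, Φ = E·4πr² = Q_enc/ε₀.
E = k|Q_enc|/r² = (8.99×10^9)(8.945e-6)/(0.281)² = 1.02×10^6 N/C.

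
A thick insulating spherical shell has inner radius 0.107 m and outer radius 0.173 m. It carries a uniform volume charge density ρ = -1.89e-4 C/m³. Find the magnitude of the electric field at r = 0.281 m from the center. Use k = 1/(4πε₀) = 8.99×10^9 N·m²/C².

|E| = 3.56×10^5 N/C

By spherical symmetry E is radial; choose a Gaussian sphere of radius r = 0.281 m (r > 0.173 m, enclosing the whole shell).
Q_enc = ρ·(4π/3)(b³ − a³) = (-1.89×10^-4)·(4π/3)·((0.173)³ − (0.107)³) = -3.129×10^-6 C.
Applying ∮E·dA = Q_enc/ε₀ with Φ = E(4πr²):
E = k|Q_enc|/r² = (8.99×10^9)(3.129×10^-6)/(0.281)² = 3.56×10^5 N/C.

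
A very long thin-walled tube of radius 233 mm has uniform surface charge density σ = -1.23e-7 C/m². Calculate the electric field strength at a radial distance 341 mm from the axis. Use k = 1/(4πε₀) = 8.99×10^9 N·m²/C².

By cylindrical symmetry E is radial; use a coaxial Gaussian cylinder of radius 341 mm and length L (r > 233 mm).
The whole shell is enclosed: λ_enc = σ·2πR = (-1.23e-7)·2π·(0.233) = -1.801×10^-7 C/m.
By Gauss's law (flux through the curved wall only), E·2πrL = λ_enc L/ε₀.
E = 2k|λ_enc|/r = 2(8.99×10^9)(1.801e-7)/(0.341) = 9.49×10^3 N/C.

|E| ≈ 9.49×10^3 N/C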